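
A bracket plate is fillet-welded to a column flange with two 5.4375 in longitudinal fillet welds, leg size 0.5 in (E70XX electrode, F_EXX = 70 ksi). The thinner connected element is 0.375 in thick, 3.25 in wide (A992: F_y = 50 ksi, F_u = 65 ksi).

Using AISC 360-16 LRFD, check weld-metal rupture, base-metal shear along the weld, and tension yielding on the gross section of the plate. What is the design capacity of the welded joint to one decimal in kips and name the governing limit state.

54.8 kips (gross-section yield governs)

Weld metal: throat = 0.707×0.5 = 0.3535 in, L = 2×5.4375 = 10.875 in. φR_n = 0.75 × 0.6 × 70 × 0.3535 × 10.875 = 121.1 kips.
Base metal shear (0.375 in plate): yield φR_n = 1.0×0.6×50×0.375×10.875 = 122.3 kips; rupture φR_n = 0.75×0.6×65×0.375×10.875 = 119.3 kips; take 119.3 kips (rupture).
Tension yield (gross): A_g = 3.25×0.375 = 1.2188 in². φR_n = 0.90 × 50 × 1.2188 = 54.8 kips.
Governing: min(121.1, 119.3, 54.8) = 54.8 kips → gross-section yield.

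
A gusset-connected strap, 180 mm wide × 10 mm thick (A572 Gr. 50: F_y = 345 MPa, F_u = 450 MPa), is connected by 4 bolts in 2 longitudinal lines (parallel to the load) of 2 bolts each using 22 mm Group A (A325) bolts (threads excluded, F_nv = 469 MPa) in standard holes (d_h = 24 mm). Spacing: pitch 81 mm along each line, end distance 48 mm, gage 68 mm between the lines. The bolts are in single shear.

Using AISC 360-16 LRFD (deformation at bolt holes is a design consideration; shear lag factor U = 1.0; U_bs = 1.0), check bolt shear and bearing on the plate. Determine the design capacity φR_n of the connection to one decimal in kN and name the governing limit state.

534.8 kN (bolt shear governs)

Bolt shear: A_b = π(22)²/4 = 380.13 mm². φR_n = 0.75 × 469 × 380.13 × 4 × 1 = 534.8 kN.
Bearing (10 mm plate, F_u = 450 MPa): end bolts L_c = 48 − 24/2 = 36, R_n = min(1.2×36×10×450, 2.4×22×10×450) = 194.4 kN/bolt; interior L_c = 81 − 24 = 57, R_n = 237.6 kN/bolt. φR_n = 0.75 × (2×194.4 + 2×237.6) = 648.0 kN.
Governing: min(534.8, 648.0) = 534.8 kN → bolt shear.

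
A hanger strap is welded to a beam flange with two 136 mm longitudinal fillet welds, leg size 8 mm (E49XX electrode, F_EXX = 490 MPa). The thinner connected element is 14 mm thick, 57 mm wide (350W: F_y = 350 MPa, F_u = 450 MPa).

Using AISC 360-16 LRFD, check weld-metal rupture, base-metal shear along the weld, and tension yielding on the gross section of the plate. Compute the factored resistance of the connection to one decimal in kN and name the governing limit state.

Weld metal: throat = 0.707×8 = 5.656 mm, L = 2×136 = 272 mm. φR_n = 0.75 × 0.6 × 490 × 5.656 × 272 = 339.2 kN.
Base metal shear (14 mm plate): yield φR_n = 1.0×0.6×350×14×272 = 799.7 kN; rupture φR_n = 0.75×0.6×450×14×272 = 771.1 kN; take 771.1 kN (rupture).
Tension yield (gross): A_g = 57×14 = 798 mm². φR_n = 0.90 × 350 × 798 = 251.4 kN.
Governing: min(339.2, 771.1, 251.4) = 251.4 kN → gross-section yield.

251.4 kN (gross-section yield governs)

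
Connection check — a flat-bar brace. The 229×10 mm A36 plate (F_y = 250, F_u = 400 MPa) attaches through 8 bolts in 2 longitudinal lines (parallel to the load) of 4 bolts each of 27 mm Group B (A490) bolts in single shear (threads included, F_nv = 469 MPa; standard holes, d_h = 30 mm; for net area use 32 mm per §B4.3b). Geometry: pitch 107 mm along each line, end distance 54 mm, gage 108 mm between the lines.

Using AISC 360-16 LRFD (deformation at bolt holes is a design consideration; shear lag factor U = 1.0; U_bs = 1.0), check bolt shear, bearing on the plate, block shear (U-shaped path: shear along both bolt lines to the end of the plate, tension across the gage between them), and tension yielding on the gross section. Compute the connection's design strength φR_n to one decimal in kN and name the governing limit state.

515.3 kN (gross-section yield governs)

Bolt shear: A_b = π(27)²/4 = 572.56 mm². φR_n = 0.75 × 469 × 572.56 × 8 × 1 = 1611.2 kN.
Bearing (10 mm plate, F_u = 400 MPa): end bolts L_c = 54 − 30/2 = 39, R_n = min(1.2×39×10×400, 2.4×27×10×400) = 187.2 kN/bolt; interior L_c = 107 − 30 = 77, R_n = 259.2 kN/bolt. φR_n = 0.75 × (2×187.2 + 6×259.2) = 1447.2 kN.
Block shear: shear path 2×[54+3×107] = 2×375 mm, A_gv = 7500, A_nv = 2×(375 − 3.5×32)×10 = 5260 mm²; tension across gage: (108 − 1×32)×10 = 760 mm². R_n = min(0.6×400×5260, 0.6×250×7500) + 1.0×400×760 = min(1262.4, 1125) + 304 = 1429 kN. φR_n = 0.75 × 1429 = 1071.8 kN.
Tension yield (gross): A_g = 229×10 = 2290 mm². φR_n = 0.90 × 250 × 2290 = 515.3 kN.
Governing: min(1611.2, 1447.2, 1071.8, 515.3) = 515.3 kN → gross-section yield.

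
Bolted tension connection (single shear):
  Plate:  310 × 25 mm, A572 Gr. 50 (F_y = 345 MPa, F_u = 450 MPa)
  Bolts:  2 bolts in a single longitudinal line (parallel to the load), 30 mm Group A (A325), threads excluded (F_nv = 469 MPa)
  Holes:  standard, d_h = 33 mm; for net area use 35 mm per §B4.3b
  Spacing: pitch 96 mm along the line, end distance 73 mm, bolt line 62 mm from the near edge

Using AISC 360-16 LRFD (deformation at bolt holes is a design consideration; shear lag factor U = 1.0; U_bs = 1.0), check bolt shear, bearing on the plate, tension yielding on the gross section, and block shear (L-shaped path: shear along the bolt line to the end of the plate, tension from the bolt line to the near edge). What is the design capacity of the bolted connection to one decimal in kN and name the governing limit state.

497.3 kN (bolt shear governs)

Bolt shear: A_b = π(30)²/4 = 706.86 mm². φR_n = 0.75 × 469 × 706.86 × 2 × 1 = 497.3 kN.
Bearing (25 mm plate, F_u = 450 MPa): end bolts L_c = 73 − 33/2 = 56.5, R_n = min(1.2×56.5×25×450, 2.4×30×25×450) = 762.75 kN/bolt; interior L_c = 96 − 33 = 63, R_n = 810 kN/bolt. φR_n = 0.75 × (1×762.75 + 1×810) = 1179.6 kN.
Tension yield (gross): A_g = 310×25 = 7750 mm². φR_n = 0.90 × 345 × 7750 = 2406.4 kN.
Block shear: shear path 1×[73+1×96] = 1×169 mm, A_gv = 4225, A_nv = 1×(169 − 1.5×35)×25 = 2912.5 mm²; tension to near edge: (62 − 0.5×35)×25 = 1112.5 mm². R_n = min(0.6×450×2912.5, 0.6×345×4225) + 1.0×450×1112.5 = min(786.38, 874.58) + 500.63 = 1287 kN. φR_n = 0.75 × 1287 = 965.3 kN.
Governing: min(497.3, 1179.6, 2406.4, 965.3) = 497.3 kN → bolt shear.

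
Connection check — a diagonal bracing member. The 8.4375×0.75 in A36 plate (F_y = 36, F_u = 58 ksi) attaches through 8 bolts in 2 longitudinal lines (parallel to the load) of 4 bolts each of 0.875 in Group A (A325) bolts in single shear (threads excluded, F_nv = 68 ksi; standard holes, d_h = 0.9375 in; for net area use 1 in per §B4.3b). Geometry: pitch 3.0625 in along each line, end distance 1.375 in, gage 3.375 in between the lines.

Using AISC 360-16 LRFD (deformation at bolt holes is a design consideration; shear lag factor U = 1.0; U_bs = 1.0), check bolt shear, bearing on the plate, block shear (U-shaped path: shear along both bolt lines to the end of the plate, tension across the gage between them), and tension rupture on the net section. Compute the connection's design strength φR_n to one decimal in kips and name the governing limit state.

210.0 kips (net-section rupture governs)

Bolt shear: A_b = π(0.875)²/4 = 0.60132 in². φR_n = 0.75 × 68 × 0.60132 × 8 × 1 = 245.3 kips.
Bearing (0.75 in plate, F_u = 58 ksi): end bolts L_c = 1.375 − 0.9375/2 = 0.90625, R_n = min(1.2×0.90625×0.75×58, 2.4×0.875×0.75×58) = 47.306 kips/bolt; interior L_c = 3.0625 − 0.9375 = 2.125, R_n = 91.35 kips/bolt. φR_n = 0.75 × (2×47.306 + 6×91.35) = 482.0 kips.
Block shear: shear path 2×[1.375+3×3.0625] = 2×10.5625 in, A_gv = 15.844, A_nv = 2×(10.5625 − 3.5×1)×0.75 = 10.594 in²; tension across gage: (3.375 − 1×1)×0.75 = 1.7813 in². R_n = min(0.6×58×10.594, 0.6×36×15.844) + 1.0×58×1.7813 = min(368.67, 342.23) + 103.32 = 445.55 kips. φR_n = 0.75 × 445.55 = 334.2 kips.
Tension rupture (net): A_n = (8.4375 − 2×1)×0.75 = 4.8281 in² (U = 1.0, A_e = A_n). φR_n = 0.75 × 58 × 4.8281 = 210.0 kips.
Governing: min(245.3, 482.0, 334.2, 210.0) = 210.0 kips → net-section rupture.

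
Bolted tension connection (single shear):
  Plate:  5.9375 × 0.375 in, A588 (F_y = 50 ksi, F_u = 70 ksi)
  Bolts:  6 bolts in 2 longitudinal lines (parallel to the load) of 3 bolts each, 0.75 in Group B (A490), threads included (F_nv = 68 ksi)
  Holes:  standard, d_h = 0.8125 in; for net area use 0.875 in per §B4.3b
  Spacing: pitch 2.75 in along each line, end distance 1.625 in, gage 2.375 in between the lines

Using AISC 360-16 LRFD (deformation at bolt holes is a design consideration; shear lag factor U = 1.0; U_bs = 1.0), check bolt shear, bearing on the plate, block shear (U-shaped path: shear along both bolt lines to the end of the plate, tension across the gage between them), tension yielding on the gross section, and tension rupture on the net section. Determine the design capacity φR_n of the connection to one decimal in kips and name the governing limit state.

82.4 kips (net-section rupture governs)

Bolt shear: A_b = π(0.75)²/4 = 0.44179 in². φR_n = 0.75 × 68 × 0.44179 × 6 × 1 = 135.2 kips.
Bearing (0.375 in plate, F_u = 70 ksi): end bolts L_c = 1.625 − 0.8125/2 = 1.21875, R_n = min(1.2×1.21875×0.375×70, 2.4×0.75×0.375×70) = 38.391 kips/bolt; interior L_c = 2.75 − 0.8125 = 1.9375, R_n = 47.25 kips/bolt. φR_n = 0.75 × (2×38.391 + 4×47.25) = 199.3 kips.
Block shear: shear path 2×[1.625+2×2.75] = 2×7.125 in, A_gv = 5.3438, A_nv = 2×(7.125 − 2.5×0.875)×0.375 = 3.7031 in²; tension across gage: (2.375 − 1×0.875)×0.375 = 0.5625 in². R_n = min(0.6×70×3.7031, 0.6×50×5.3438) + 1.0×70×0.5625 = min(155.53, 160.31) + 39.375 = 194.91 kips. φR_n = 0.75 × 194.91 = 146.2 kips.
Tension yield (gross): A_g = 5.9375×0.375 = 2.2266 in². φR_n = 0.90 × 50 × 2.2266 = 100.2 kips.
Tension rupture (net): A_n = (5.9375 − 2×0.875)×0.375 = 1.5703 in² (U = 1.0, A_e = A_n). φR_n = 0.75 × 70 × 1.5703 = 82.4 kips.
Governing: min(135.2, 199.3, 146.2, 100.2, 82.4) = 82.4 kips → net-section rupture.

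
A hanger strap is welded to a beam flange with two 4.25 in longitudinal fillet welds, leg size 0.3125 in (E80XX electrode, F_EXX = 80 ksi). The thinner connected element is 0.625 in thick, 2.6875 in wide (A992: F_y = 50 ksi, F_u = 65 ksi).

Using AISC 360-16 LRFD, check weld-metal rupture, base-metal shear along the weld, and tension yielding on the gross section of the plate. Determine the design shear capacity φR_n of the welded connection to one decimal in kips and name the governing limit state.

Weld metal: throat = 0.707×0.3125 = 0.22094 in, L = 2×4.25 = 8.5 in. φR_n = 0.75 × 0.6 × 80 × 0.22094 × 8.5 = 67.6 kips.
Base metal shear (0.625 in plate): yield φR_n = 1.0×0.6×50×0.625×8.5 = 159.4 kips; rupture φR_n = 0.75×0.6×65×0.625×8.5 = 155.4 kips; take 155.4 kips (rupture).
Tension yield (gross): A_g = 2.6875×0.625 = 1.6797 in². φR_n = 0.90 × 50 × 1.6797 = 75.6 kips.
Governing: min(67.6, 155.4, 75.6) = 67.6 kips → weld metal.

67.6 kips (weld metal governs)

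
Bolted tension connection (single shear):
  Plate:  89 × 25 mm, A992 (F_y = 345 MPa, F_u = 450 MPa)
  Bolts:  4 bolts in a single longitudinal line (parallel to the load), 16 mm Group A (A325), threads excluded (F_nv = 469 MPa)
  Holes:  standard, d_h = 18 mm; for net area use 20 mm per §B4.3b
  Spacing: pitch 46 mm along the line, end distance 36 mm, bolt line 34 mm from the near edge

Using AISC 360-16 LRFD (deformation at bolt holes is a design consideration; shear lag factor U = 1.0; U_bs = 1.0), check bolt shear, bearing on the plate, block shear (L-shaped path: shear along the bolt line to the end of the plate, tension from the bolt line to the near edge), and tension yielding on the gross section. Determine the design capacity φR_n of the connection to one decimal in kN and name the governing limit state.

Bolt shear: A_b = π(16)²/4 = 201.06 mm². φR_n = 0.75 × 469 × 201.06 × 4 × 1 = 282.9 kN.
Bearing (25 mm plate, F_u = 450 MPa): end bolts L_c = 36 − 18/2 = 27, R_n = min(1.2×27×25×450, 2.4×16×25×450) = 364.5 kN/bolt; interior L_c = 46 − 18 = 28, R_n = 378 kN/bolt. φR_n = 0.75 × (1×364.5 + 3×378) = 1123.9 kN.
Block shear: shear path 1×[36+3×46] = 1×174 mm, A_gv = 4350, A_nv = 1×(174 − 3.5×20)×25 = 2600 mm²; tension to near edge: (34 − 0.5×20)×25 = 600 mm². R_n = min(0.6×450×2600, 0.6×345×4350) + 1.0×450×600 = min(702, 900.45) + 270 = 972 kN. φR_n = 0.75 × 972 = 729.0 kN.
Tension yield (gross): A_g = 89×25 = 2225 mm². φR_n = 0.90 × 345 × 2225 = 690.9 kN.
Governing: min(282.9, 1123.9, 729.0, 690.9) = 282.9 kN → bolt shear.

282.9 kN (bolt shear governs)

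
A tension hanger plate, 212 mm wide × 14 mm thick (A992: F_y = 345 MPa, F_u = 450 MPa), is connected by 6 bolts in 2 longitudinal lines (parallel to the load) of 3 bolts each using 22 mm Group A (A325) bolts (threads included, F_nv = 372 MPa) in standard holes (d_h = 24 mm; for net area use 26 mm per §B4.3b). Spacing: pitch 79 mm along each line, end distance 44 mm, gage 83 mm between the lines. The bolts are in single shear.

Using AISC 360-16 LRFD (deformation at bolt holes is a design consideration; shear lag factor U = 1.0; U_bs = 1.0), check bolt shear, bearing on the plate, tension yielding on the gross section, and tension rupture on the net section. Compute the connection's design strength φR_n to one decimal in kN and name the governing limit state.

Bolt shear: A_b = π(22)²/4 = 380.13 mm². φR_n = 0.75 × 372 × 380.13 × 6 × 1 = 636.3 kN.
Bearing (14 mm plate, F_u = 450 MPa): end bolts L_c = 44 − 24/2 = 32, R_n = min(1.2×32×14×450, 2.4×22×14×450) = 241.92 kN/bolt; interior L_c = 79 − 24 = 55, R_n = 332.64 kN/bolt. φR_n = 0.75 × (2×241.92 + 4×332.64) = 1360.8 kN.
Tension yield (gross): A_g = 212×14 = 2968 mm². φR_n = 0.90 × 345 × 2968 = 921.6 kN.
Tension rupture (net): A_n = (212 − 2×26)×14 = 2240 mm² (U = 1.0, A_e = A_n). φR_n = 0.75 × 450 × 2240 = 756.0 kN.
Governing: min(636.3, 1360.8, 921.6, 756.0) = 636.3 kN → bolt shear.

636.3 kN (bolt shear governs)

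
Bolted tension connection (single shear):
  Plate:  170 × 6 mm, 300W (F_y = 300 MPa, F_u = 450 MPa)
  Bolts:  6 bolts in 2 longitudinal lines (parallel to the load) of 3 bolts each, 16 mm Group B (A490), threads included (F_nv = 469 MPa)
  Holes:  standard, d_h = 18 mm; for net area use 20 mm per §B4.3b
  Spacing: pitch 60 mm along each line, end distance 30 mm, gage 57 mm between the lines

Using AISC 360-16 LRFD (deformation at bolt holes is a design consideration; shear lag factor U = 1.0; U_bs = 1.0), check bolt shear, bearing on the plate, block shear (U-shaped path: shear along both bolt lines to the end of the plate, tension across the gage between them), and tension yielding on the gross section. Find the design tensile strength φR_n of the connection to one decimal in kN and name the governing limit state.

275.4 kN (gross-section yield governs)

Bolt shear: A_b = π(16)²/4 = 201.06 mm². φR_n = 0.75 × 469 × 201.06 × 6 × 1 = 424.3 kN.
Bearing (6 mm plate, F_u = 450 MPa): end bolts L_c = 30 − 18/2 = 21, R_n = min(1.2×21×6×450, 2.4×16×6×450) = 68.04 kN/bolt; interior L_c = 60 − 18 = 42, R_n = 103.68 kN/bolt. φR_n = 0.75 × (2×68.04 + 4×103.68) = 413.1 kN.
Block shear: shear path 2×[30+2×60] = 2×150 mm, A_gv = 1800, A_nv = 2×(150 − 2.5×20)×6 = 1200 mm²; tension across gage: (57 − 1×20)×6 = 222 mm². R_n = min(0.6×450×1200, 0.6×300×1800) + 1.0×450×222 = min(324, 324) + 99.9 = 423.9 kN. φR_n = 0.75 × 423.9 = 317.9 kN.
Tension yield (gross): A_g = 170×6 = 1020 mm². φR_n = 0.90 × 300 × 1020 = 275.4 kN.
Governing: min(424.3, 413.1, 317.9, 275.4) = 275.4 kN → gross-section yield.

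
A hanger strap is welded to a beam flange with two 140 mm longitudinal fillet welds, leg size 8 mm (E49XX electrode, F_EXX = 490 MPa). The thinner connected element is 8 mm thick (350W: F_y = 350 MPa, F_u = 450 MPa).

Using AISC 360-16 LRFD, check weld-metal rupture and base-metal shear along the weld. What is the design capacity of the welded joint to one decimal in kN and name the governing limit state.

349.2 kN (weld metal governs)

Weld metal: throat = 0.707×8 = 5.656 mm, L = 2×140 = 280 mm. φR_n = 0.75 × 0.6 × 490 × 5.656 × 280 = 349.2 kN.
Base metal shear (8 mm plate): yield φR_n = 1.0×0.6×350×8×280 = 470.4 kN; rupture φR_n = 0.75×0.6×450×8×280 = 453.6 kN; take 453.6 kN (rupture).
Governing: min(349.2, 453.6) = 349.2 kN → weld metal.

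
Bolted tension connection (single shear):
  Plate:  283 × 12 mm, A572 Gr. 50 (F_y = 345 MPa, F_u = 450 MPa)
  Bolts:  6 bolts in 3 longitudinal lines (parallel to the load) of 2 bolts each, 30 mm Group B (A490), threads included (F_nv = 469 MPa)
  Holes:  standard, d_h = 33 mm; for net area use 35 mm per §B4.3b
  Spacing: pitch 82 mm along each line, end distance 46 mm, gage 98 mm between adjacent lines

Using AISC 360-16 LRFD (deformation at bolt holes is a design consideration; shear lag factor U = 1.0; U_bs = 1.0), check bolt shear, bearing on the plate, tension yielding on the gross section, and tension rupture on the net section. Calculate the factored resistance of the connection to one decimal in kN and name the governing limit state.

720.9 kN (net-section rupture governs)

Bolt shear: A_b = π(30)²/4 = 706.86 mm². φR_n = 0.75 × 469 × 706.86 × 6 × 1 = 1491.8 kN.
Bearing (12 mm plate, F_u = 450 MPa): end bolts L_c = 46 − 33/2 = 29.5, R_n = min(1.2×29.5×12×450, 2.4×30×12×450) = 191.16 kN/bolt; interior L_c = 82 − 33 = 49, R_n = 317.52 kN/bolt. φR_n = 0.75 × (3×191.16 + 3×317.52) = 1144.5 kN.
Tension yield (gross): A_g = 283×12 = 3396 mm². φR_n = 0.90 × 345 × 3396 = 1054.5 kN.
Tension rupture (net): A_n = (283 − 3×35)×12 = 2136 mm² (U = 1.0, A_e = A_n). φR_n = 0.75 × 450 × 2136 = 720.9 kN.
Governing: min(1491.8, 1144.5, 1054.5, 720.9) = 720.9 kN → net-section rupture.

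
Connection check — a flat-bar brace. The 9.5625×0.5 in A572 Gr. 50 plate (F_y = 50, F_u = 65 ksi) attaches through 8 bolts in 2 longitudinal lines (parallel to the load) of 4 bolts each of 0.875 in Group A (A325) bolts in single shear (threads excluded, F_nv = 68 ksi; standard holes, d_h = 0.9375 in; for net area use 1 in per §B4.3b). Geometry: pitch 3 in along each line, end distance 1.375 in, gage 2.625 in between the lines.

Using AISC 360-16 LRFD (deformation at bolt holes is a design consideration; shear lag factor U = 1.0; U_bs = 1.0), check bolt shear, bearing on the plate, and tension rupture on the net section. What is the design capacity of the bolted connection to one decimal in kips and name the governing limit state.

184.3 kips (net-section rupture governs)

Bolt shear: A_b = π(0.875)²/4 = 0.60132 in². φR_n = 0.75 × 68 × 0.60132 × 8 × 1 = 245.3 kips.
Bearing (0.5 in plate, F_u = 65 ksi): end bolts L_c = 1.375 − 0.9375/2 = 0.90625, R_n = min(1.2×0.90625×0.5×65, 2.4×0.875×0.5×65) = 35.344 kips/bolt; interior L_c = 3 − 0.9375 = 2.0625, R_n = 68.25 kips/bolt. φR_n = 0.75 × (2×35.344 + 6×68.25) = 360.1 kips.
Tension rupture (net): A_n = (9.5625 − 2×1)×0.5 = 3.7813 in² (U = 1.0, A_e = A_n). φR_n = 0.75 × 65 × 3.7813 = 184.3 kips.
Governing: min(245.3, 360.1, 184.3) = 184.3 kips → net-section rupture.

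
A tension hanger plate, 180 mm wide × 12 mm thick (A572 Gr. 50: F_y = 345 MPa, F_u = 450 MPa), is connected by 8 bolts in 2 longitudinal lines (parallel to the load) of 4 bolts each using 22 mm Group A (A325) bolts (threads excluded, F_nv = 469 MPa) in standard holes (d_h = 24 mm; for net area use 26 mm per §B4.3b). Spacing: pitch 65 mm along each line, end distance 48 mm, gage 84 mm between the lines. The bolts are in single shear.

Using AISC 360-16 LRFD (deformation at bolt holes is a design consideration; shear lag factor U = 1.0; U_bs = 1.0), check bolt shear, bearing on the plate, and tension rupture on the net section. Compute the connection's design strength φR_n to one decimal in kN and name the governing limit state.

518.4 kN (net-section rupture governs)

Bolt shear: A_b = π(22)²/4 = 380.13 mm². φR_n = 0.75 × 469 × 380.13 × 8 × 1 = 1069.7 kN.
Bearing (12 mm plate, F_u = 450 MPa): end bolts L_c = 48 − 24/2 = 36, R_n = min(1.2×36×12×450, 2.4×22×12×450) = 233.28 kN/bolt; interior L_c = 65 − 24 = 41, R_n = 265.68 kN/bolt. φR_n = 0.75 × (2×233.28 + 6×265.68) = 1545.5 kN.
Tension rupture (net): A_n = (180 − 2×26)×12 = 1536 mm² (U = 1.0, A_e = A_n). φR_n = 0.75 × 450 × 1536 = 518.4 kN.
Governing: min(1069.7, 1545.5, 518.4) = 518.4 kN → net-section rupture.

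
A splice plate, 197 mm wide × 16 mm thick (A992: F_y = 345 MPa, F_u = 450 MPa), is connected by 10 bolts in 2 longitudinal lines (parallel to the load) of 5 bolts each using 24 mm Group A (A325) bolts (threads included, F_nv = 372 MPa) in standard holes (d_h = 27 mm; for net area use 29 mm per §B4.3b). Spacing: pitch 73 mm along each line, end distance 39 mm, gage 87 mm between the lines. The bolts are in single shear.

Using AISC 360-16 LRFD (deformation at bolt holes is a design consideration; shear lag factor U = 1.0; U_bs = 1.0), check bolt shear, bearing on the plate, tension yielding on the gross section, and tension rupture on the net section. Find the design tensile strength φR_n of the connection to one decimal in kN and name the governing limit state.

750.6 kN (net-section rupture governs)

Bolt shear: A_b = π(24)²/4 = 452.39 mm². φR_n = 0.75 × 372 × 452.39 × 10 × 1 = 1262.2 kN.
Bearing (16 mm plate, F_u = 450 MPa): end bolts L_c = 39 − 27/2 = 25.5, R_n = min(1.2×25.5×16×450, 2.4×24×16×450) = 220.32 kN/bolt; interior L_c = 73 − 27 = 46, R_n = 397.44 kN/bolt. φR_n = 0.75 × (2×220.32 + 8×397.44) = 2715.1 kN.
Tension yield (gross): A_g = 197×16 = 3152 mm². φR_n = 0.90 × 345 × 3152 = 978.7 kN.
Tension rupture (net): A_n = (197 − 2×29)×16 = 2224 mm² (U = 1.0, A_e = A_n). φR_n = 0.75 × 450 × 2224 = 750.6 kN.
Governing: min(1262.2, 2715.1, 978.7, 750.6) = 750.6 kN → net-section rupture.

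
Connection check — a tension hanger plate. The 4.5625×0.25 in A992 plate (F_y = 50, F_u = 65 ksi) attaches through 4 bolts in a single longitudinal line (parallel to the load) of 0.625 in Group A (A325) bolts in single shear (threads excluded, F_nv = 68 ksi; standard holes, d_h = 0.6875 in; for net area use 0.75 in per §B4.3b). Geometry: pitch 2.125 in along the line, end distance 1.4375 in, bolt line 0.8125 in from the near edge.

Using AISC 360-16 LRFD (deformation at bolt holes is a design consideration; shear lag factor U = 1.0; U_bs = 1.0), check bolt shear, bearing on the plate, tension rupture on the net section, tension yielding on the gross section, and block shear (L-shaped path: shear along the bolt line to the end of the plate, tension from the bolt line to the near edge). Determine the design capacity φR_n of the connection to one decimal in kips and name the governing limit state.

43.3 kips (block shear governs)

Bolt shear: A_b = π(0.625)²/4 = 0.3068 in². φR_n = 0.75 × 68 × 0.3068 × 4 × 1 = 62.6 kips.
Bearing (0.25 in plate, F_u = 65 ksi): end bolts L_c = 1.4375 − 0.6875/2 = 1.09375, R_n = min(1.2×1.09375×0.25×65, 2.4×0.625×0.25×65) = 21.328 kips/bolt; interior L_c = 2.125 − 0.6875 = 1.4375, R_n = 24.375 kips/bolt. φR_n = 0.75 × (1×21.328 + 3×24.375) = 70.8 kips.
Tension rupture (net): A_n = (4.5625 − 1×0.75)×0.25 = 0.95313 in² (U = 1.0, A_e = A_n). φR_n = 0.75 × 65 × 0.95313 = 46.5 kips.
Tension yield (gross): A_g = 4.5625×0.25 = 1.1406 in². φR_n = 0.90 × 50 × 1.1406 = 51.3 kips.
Block shear: shear path 1×[1.4375+3×2.125] = 1×7.8125 in, A_gv = 1.9531, A_nv = 1×(7.8125 − 3.5×0.75)×0.25 = 1.2969 in²; tension to near edge: (0.8125 − 0.5×0.75)×0.25 = 0.10938 in². R_n = min(0.6×65×1.2969, 0.6×50×1.9531) + 1.0×65×0.10938 = min(50.579, 58.593) + 7.1097 = 57.689 kips. φR_n = 0.75 × 57.689 = 43.3 kips.
Governing: min(62.6, 70.8, 46.5, 51.3, 43.3) = 43.3 kips → block shear.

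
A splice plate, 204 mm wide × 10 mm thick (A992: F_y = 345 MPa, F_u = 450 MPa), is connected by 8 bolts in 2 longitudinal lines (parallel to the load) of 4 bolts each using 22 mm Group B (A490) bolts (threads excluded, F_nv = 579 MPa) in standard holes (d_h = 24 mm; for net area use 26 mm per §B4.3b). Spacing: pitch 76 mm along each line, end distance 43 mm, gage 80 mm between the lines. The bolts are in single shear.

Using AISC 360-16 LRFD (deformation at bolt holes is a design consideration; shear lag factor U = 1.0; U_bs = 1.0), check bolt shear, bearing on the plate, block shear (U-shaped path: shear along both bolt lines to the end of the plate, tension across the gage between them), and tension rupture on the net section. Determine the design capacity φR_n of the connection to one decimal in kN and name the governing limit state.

Bolt shear: A_b = π(22)²/4 = 380.13 mm². φR_n = 0.75 × 579 × 380.13 × 8 × 1 = 1320.6 kN.
Bearing (10 mm plate, F_u = 450 MPa): end bolts L_c = 43 − 24/2 = 31, R_n = min(1.2×31×10×450, 2.4×22×10×450) = 167.4 kN/bolt; interior L_c = 76 − 24 = 52, R_n = 237.6 kN/bolt. φR_n = 0.75 × (2×167.4 + 6×237.6) = 1320.3 kN.
Block shear: shear path 2×[43+3×76] = 2×271 mm, A_gv = 5420, A_nv = 2×(271 − 3.5×26)×10 = 3600 mm²; tension across gage: (80 − 1×26)×10 = 540 mm². R_n = min(0.6×450×3600, 0.6×345×5420) + 1.0×450×540 = min(972, 1121.9) + 243 = 1215 kN. φR_n = 0.75 × 1215 = 911.3 kN.
Tension rupture (net): A_n = (204 − 2×26)×10 = 1520 mm² (U = 1.0, A_e = A_n). φR_n = 0.75 × 450 × 1520 = 513.0 kN.
Governing: min(1320.6, 1320.3, 911.3, 513.0) = 513.0 kN → net-section rupture.

513.0 kN (net-section rupture governs)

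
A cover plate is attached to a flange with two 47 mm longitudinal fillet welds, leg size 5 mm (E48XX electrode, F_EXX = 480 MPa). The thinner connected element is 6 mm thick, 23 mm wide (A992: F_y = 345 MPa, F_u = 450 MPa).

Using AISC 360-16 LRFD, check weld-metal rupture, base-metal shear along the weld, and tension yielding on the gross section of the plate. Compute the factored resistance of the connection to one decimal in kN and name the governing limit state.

Weld metal: throat = 0.707×5 = 3.535 mm, L = 2×47 = 94 mm. φR_n = 0.75 × 0.6 × 480 × 3.535 × 94 = 71.8 kN.
Base metal shear (6 mm plate): yield φR_n = 1.0×0.6×345×6×94 = 116.7 kN; rupture φR_n = 0.75×0.6×450×6×94 = 114.2 kN; take 114.2 kN (rupture).
Tension yield (gross): A_g = 23×6 = 138 mm². φR_n = 0.90 × 345 × 138 = 42.8 kN.
Governing: min(71.8, 114.2, 42.8) = 42.8 kN → gross-section yield.

42.8 kN (gross-section yield governs)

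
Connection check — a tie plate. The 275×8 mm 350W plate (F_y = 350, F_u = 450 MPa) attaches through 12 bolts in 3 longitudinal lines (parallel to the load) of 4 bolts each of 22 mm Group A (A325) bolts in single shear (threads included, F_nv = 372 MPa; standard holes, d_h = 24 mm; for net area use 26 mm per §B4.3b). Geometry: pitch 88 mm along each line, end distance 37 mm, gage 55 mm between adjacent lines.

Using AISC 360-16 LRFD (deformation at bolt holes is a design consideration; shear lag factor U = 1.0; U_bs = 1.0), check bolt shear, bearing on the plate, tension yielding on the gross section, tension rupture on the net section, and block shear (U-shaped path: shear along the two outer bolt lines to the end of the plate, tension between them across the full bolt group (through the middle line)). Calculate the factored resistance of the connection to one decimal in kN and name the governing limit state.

531.9 kN (net-section rupture governs)

Bolt shear: A_b = π(22)²/4 = 380.13 mm². φR_n = 0.75 × 372 × 380.13 × 12 × 1 = 1272.7 kN.
Bearing (8 mm plate, F_u = 450 MPa): end bolts L_c = 37 − 24/2 = 25, R_n = min(1.2×25×8×450, 2.4×22×8×450) = 108 kN/bolt; interior L_c = 88 − 24 = 64, R_n = 190.08 kN/bolt. φR_n = 0.75 × (3×108 + 9×190.08) = 1526.0 kN.
Tension yield (gross): A_g = 275×8 = 2200 mm². φR_n = 0.90 × 350 × 2200 = 693.0 kN.
Tension rupture (net): A_n = (275 − 3×26)×8 = 1576 mm² (U = 1.0, A_e = A_n). φR_n = 0.75 × 450 × 1576 = 531.9 kN.
Block shear: shear path 2×[37+3×88] = 2×301 mm, A_gv = 4816, A_nv = 2×(301 − 3.5×26)×8 = 3360 mm²; tension across gage: (110 − 2×26)×8 = 464 mm². R_n = min(0.6×450×3360, 0.6×350×4816) + 1.0×450×464 = min(907.2, 1011.4) + 208.8 = 1116 kN. φR_n = 0.75 × 1116 = 837.0 kN.
Governing: min(1272.7, 1526.0, 693.0, 531.9, 837.0) = 531.9 kN → net-section rupture.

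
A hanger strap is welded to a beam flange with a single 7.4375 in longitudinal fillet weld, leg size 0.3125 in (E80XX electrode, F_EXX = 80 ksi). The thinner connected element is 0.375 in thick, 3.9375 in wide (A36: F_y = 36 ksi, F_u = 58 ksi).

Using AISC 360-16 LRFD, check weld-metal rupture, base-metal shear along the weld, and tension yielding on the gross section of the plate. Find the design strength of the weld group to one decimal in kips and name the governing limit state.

47.8 kips (gross-section yield governs)

Weld metal: throat = 0.707×0.3125 = 0.22094 in, L = 7.4375 in. φR_n = 0.75 × 0.6 × 80 × 0.22094 × 7.4375 = 59.2 kips.
Base metal shear (0.375 in plate): yield φR_n = 1.0×0.6×36×0.375×7.4375 = 60.2 kips; rupture φR_n = 0.75×0.6×58×0.375×7.4375 = 72.8 kips; take 60.2 kips (yield).
Tension yield (gross): A_g = 3.9375×0.375 = 1.4766 in². φR_n = 0.90 × 36 × 1.4766 = 47.8 kips.
Governing: min(59.2, 60.2, 47.8) = 47.8 kips → gross-section yield.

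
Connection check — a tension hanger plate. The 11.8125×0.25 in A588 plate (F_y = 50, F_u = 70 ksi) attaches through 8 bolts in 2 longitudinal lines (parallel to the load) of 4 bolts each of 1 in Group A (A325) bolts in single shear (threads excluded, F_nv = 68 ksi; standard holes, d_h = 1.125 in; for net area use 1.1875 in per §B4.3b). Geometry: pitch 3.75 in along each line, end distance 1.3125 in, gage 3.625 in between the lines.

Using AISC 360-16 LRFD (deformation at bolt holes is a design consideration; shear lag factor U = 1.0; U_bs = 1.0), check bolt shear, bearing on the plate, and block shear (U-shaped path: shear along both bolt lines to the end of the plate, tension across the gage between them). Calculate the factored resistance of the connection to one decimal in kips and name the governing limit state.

164.4 kips (block shear governs)

Bolt shear: A_b = π(1)²/4 = 0.7854 in². φR_n = 0.75 × 68 × 0.7854 × 8 × 1 = 320.4 kips.
Bearing (0.25 in plate, F_u = 70 ksi): end bolts L_c = 1.3125 − 1.125/2 = 0.75, R_n = min(1.2×0.75×0.25×70, 2.4×1×0.25×70) = 15.75 kips/bolt; interior L_c = 3.75 − 1.125 = 2.625, R_n = 42 kips/bolt. φR_n = 0.75 × (2×15.75 + 6×42) = 212.6 kips.
Block shear: shear path 2×[1.3125+3×3.75] = 2×12.5625 in, A_gv = 6.2813, A_nv = 2×(12.5625 − 3.5×1.1875)×0.25 = 4.2031 in²; tension across gage: (3.625 − 1×1.1875)×0.25 = 0.60938 in². R_n = min(0.6×70×4.2031, 0.6×50×6.2813) + 1.0×70×0.60938 = min(176.53, 188.44) + 42.657 = 219.19 kips. φR_n = 0.75 × 219.19 = 164.4 kips.
Governing: min(320.4, 212.6, 164.4) = 164.4 kips → block shear.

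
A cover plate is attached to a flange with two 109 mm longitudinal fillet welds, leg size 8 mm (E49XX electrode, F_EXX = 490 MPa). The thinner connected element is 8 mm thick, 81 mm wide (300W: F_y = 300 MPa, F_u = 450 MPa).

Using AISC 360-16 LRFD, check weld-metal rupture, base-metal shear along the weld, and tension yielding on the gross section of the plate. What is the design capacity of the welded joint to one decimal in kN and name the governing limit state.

Weld metal: throat = 0.707×8 = 5.656 mm, L = 2×109 = 218 mm. φR_n = 0.75 × 0.6 × 490 × 5.656 × 218 = 271.9 kN.
Base metal shear (8 mm plate): yield φR_n = 1.0×0.6×300×8×218 = 313.9 kN; rupture φR_n = 0.75×0.6×450×8×218 = 353.2 kN; take 313.9 kN (yield).
Tension yield (gross): A_g = 81×8 = 648 mm². φR_n = 0.90 × 300 × 648 = 175.0 kN.
Governing: min(271.9, 313.9, 175.0) = 175.0 kN → gross-section yield.

175.0 kN (gross-section yield governs)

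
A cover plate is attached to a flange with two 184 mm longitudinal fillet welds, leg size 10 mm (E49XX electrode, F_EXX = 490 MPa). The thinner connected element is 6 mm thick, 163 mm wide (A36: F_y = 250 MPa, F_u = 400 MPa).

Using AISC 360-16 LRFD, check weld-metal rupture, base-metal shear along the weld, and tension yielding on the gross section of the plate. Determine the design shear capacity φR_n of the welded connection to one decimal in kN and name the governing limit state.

Weld metal: throat = 0.707×10 = 7.07 mm, L = 2×184 = 368 mm. φR_n = 0.75 × 0.6 × 490 × 7.07 × 368 = 573.7 kN.
Base metal shear (6 mm plate): yield φR_n = 1.0×0.6×250×6×368 = 331.2 kN; rupture φR_n = 0.75×0.6×400×6×368 = 397.4 kN; take 331.2 kN (yield).
Tension yield (gross): A_g = 163×6 = 978 mm². φR_n = 0.90 × 250 × 978 = 220.1 kN.
Governing: min(573.7, 331.2, 220.1) = 220.1 kN → gross-section yield.

220.1 kN (gross-section yield governs)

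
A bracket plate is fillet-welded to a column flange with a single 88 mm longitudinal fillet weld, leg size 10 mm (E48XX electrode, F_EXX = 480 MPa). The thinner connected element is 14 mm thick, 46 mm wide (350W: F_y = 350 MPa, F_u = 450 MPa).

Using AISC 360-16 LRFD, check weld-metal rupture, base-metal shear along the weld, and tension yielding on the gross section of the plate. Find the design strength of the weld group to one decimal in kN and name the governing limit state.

134.4 kN (weld metal governs)

Weld metal: throat = 0.707×10 = 7.07 mm, L = 88 mm. φR_n = 0.75 × 0.6 × 480 × 7.07 × 88 = 134.4 kN.
Base metal shear (14 mm plate): yield φR_n = 1.0×0.6×350×14×88 = 258.7 kN; rupture φR_n = 0.75×0.6×450×14×88 = 249.5 kN; take 249.5 kN (rupture).
Tension yield (gross): A_g = 46×14 = 644 mm². φR_n = 0.90 × 350 × 644 = 202.9 kN.
Governing: min(134.4, 249.5, 202.9) = 134.4 kN → weld metal.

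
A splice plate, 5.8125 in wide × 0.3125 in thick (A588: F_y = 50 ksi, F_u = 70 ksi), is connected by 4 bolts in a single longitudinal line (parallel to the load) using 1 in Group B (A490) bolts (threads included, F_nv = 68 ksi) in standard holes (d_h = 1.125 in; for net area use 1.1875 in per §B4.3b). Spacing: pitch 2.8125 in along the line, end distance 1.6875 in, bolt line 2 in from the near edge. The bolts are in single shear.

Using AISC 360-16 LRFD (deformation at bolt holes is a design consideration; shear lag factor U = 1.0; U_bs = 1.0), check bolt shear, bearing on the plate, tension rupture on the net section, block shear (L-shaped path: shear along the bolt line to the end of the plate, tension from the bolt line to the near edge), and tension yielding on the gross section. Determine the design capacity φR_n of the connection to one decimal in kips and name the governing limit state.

Bolt shear: A_b = π(1)²/4 = 0.7854 in². φR_n = 0.75 × 68 × 0.7854 × 4 × 1 = 160.2 kips.
Bearing (0.3125 in plate, F_u = 70 ksi): end bolts L_c = 1.6875 − 1.125/2 = 1.125, R_n = min(1.2×1.125×0.3125×70, 2.4×1×0.3125×70) = 29.531 kips/bolt; interior L_c = 2.8125 − 1.125 = 1.6875, R_n = 44.297 kips/bolt. φR_n = 0.75 × (1×29.531 + 3×44.297) = 121.8 kips.
Tension rupture (net): A_n = (5.8125 − 1×1.1875)×0.3125 = 1.4453 in² (U = 1.0, A_e = A_n). φR_n = 0.75 × 70 × 1.4453 = 75.9 kips.
Block shear: shear path 1×[1.6875+3×2.8125] = 1×10.125 in, A_gv = 3.1641, A_nv = 1×(10.125 − 3.5×1.1875)×0.3125 = 1.8652 in²; tension to near edge: (2 − 0.5×1.1875)×0.3125 = 0.43945 in². R_n = min(0.6×70×1.8652, 0.6×50×3.1641) + 1.0×70×0.43945 = min(78.338, 94.923) + 30.762 = 109.1 kips. φR_n = 0.75 × 109.1 = 81.8 kips.
Tension yield (gross): A_g = 5.8125×0.3125 = 1.8164 in². φR_n = 0.90 × 50 × 1.8164 = 81.7 kips.
Governing: min(160.2, 121.8, 75.9, 81.8, 81.7) = 75.9 kips → net-section rupture.

75.9 kips (net-section rupture governs)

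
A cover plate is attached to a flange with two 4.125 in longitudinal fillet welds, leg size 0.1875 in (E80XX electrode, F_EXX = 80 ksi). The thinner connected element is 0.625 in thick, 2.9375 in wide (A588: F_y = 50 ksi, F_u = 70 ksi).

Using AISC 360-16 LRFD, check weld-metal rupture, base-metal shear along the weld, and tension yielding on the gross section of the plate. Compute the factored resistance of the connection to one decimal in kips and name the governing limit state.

39.4 kips (weld metal governs)

Weld metal: throat = 0.707×0.1875 = 0.13256 in, L = 2×4.125 = 8.25 in. φR_n = 0.75 × 0.6 × 80 × 0.13256 × 8.25 = 39.4 kips.
Base metal shear (0.625 in plate): yield φR_n = 1.0×0.6×50×0.625×8.25 = 154.7 kips; rupture φR_n = 0.75×0.6×70×0.625×8.25 = 162.4 kips; take 154.7 kips (yield).
Tension yield (gross): A_g = 2.9375×0.625 = 1.8359 in². φR_n = 0.90 × 50 × 1.8359 = 82.6 kips.
Governing: min(39.4, 154.7, 82.6) = 39.4 kips → weld metal.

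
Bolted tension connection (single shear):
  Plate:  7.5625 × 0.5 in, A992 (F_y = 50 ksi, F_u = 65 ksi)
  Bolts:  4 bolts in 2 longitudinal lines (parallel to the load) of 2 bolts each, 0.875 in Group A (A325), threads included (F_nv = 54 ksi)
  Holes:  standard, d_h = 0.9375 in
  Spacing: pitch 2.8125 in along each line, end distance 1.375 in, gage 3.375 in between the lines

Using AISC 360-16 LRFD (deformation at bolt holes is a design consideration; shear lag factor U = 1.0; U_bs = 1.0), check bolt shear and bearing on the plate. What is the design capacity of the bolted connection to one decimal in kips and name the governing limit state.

97.4 kips (bolt shear governs)

Bolt shear: A_b = π(0.875)²/4 = 0.60132 in². φR_n = 0.75 × 54 × 0.60132 × 4 × 1 = 97.4 kips.
Bearing (0.5 in plate, F_u = 65 ksi): end bolts L_c = 1.375 − 0.9375/2 = 0.90625, R_n = min(1.2×0.90625×0.5×65, 2.4×0.875×0.5×65) = 35.344 kips/bolt; interior L_c = 2.8125 − 0.9375 = 1.875, R_n = 68.25 kips/bolt. φR_n = 0.75 × (2×35.344 + 2×68.25) = 155.4 kips.
Governing: min(97.4, 155.4) = 97.4 kips → bolt shear.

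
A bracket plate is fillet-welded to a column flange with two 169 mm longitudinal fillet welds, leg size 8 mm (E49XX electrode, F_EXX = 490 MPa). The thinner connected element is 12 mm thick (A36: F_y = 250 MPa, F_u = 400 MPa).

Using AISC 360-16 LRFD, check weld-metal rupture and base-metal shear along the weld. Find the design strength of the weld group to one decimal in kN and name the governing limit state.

421.5 kN (weld metal governs)

Weld metal: throat = 0.707×8 = 5.656 mm, L = 2×169 = 338 mm. φR_n = 0.75 × 0.6 × 490 × 5.656 × 338 = 421.5 kN.
Base metal shear (12 mm plate): yield φR_n = 1.0×0.6×250×12×338 = 608.4 kN; rupture φR_n = 0.75×0.6×400×12×338 = 730.1 kN; take 608.4 kN (yield).
Governing: min(421.5, 608.4) = 421.5 kN → weld metal.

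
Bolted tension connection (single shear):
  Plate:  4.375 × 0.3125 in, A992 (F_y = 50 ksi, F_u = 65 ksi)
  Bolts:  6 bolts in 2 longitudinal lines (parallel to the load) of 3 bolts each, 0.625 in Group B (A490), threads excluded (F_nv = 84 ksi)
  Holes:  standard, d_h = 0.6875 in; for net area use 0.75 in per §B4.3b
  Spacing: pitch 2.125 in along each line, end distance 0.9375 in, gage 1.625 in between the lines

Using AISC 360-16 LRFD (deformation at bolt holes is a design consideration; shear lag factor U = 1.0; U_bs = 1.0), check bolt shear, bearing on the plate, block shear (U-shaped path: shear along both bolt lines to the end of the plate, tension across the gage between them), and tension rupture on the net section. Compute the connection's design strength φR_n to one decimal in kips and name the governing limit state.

43.8 kips (net-section rupture governs)

Bolt shear: A_b = π(0.625)²/4 = 0.3068 in². φR_n = 0.75 × 84 × 0.3068 × 6 × 1 = 116.0 kips.
Bearing (0.3125 in plate, F_u = 65 ksi): end bolts L_c = 0.9375 − 0.6875/2 = 0.59375, R_n = min(1.2×0.59375×0.3125×65, 2.4×0.625×0.3125×65) = 14.473 kips/bolt; interior L_c = 2.125 − 0.6875 = 1.4375, R_n = 30.469 kips/bolt. φR_n = 0.75 × (2×14.473 + 4×30.469) = 113.1 kips.
Block shear: shear path 2×[0.9375+2×2.125] = 2×5.1875 in, A_gv = 3.2422, A_nv = 2×(5.1875 − 2.5×0.75)×0.3125 = 2.0703 in²; tension across gage: (1.625 − 1×0.75)×0.3125 = 0.27344 in². R_n = min(0.6×65×2.0703, 0.6×50×3.2422) + 1.0×65×0.27344 = min(80.742, 97.266) + 17.774 = 98.516 kips. φR_n = 0.75 × 98.516 = 73.9 kips.
Tension rupture (net): A_n = (4.375 − 2×0.75)×0.3125 = 0.89844 in² (U = 1.0, A_e = A_n). φR_n = 0.75 × 65 × 0.89844 = 43.8 kips.
Governing: min(116.0, 113.1, 73.9, 43.8) = 43.8 kips → net-section rupture.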